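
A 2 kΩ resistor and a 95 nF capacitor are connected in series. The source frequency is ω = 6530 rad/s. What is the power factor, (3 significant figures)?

X_C = 1/(ωC) = 1610 Ω
Z = 2000 − j1610 Ω
|Z| = √(2000² + 1610²) = 2570 Ω
∠Z = arctan(-1610/2000) = -38.9°
cos φ = cos(-38.9°) = 0.779

0.779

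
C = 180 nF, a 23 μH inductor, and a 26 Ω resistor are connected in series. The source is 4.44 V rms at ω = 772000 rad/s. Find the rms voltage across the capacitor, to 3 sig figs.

X_L = ωL = 17.8 Ω
X_C = 1/(ωC) = 7.20 Ω
Net reactance X = X_L − X_C = 10.6 Ω
Z = 26.0 + j10.6 Ω
|Z| = √(26.0² + 10.6²) = 28.1 Ω
I = V/|Z| = 158 mA
V_C = I·|Z_C| = 0.158 × 7.20 = 1.14 V

1.14 V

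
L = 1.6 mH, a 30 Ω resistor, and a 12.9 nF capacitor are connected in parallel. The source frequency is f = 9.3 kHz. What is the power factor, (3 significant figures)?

ω = 2πf = 58430 rad/s
X_L = ωL = 93.5 Ω
X_C = 1/(ωC) = 1330 Ω
Parallel: admittances add. Y = 1/R + 1/(jωL) + jωC
Y = (0.0333 − j0.00994) S
|Y| = 0.0348 S → |Z| = 1/|Y| = 28.7 Ω, ∠Z = −∠Y = 16.6°
cos φ = cos(16.6°) = 0.958

0.958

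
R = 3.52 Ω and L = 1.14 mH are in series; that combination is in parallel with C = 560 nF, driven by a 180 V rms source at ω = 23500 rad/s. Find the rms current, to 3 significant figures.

X_L = ωL = 26.8 Ω
X_C = 1/(ωC) = 76.0 Ω
Branch 1 (R+jX_L): Z₁ = 3.52 + j26.8 Ω, |Z₁| = 27.0 Ω
Branch 2 (−jX_C): Z₂ = −j76.0 Ω
Parallel: Z = Z₁Z₂/(Z₁+Z₂), |Z| = 41.6 Ω, ∠Z = 78.4°
I = V/|Z| = 180/41.6 = 4.32 A

4.32 A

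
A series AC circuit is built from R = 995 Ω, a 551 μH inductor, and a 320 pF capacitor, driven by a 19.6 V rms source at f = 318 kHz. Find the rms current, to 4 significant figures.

ω = 2πf = 1.998e+06 rad/s
X_L = ωL = 1101 Ω
X_C = 1/(ωC) = 1564 Ω
Net reactance X = X_L − X_C = -463.1 Ω
Z = 995.0 − j463.1 Ω
|Z| = √(995.0² + 463.1²) = 1097 Ω
I = V/|Z| = 19.6/1097 = 17.86 mA

17.86 mA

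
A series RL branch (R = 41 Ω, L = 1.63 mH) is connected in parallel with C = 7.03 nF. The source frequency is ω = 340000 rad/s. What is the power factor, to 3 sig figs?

X_L = ωL = 554 Ω
X_C = 1/(ωC) = 418 Ω
Branch 1 (R+jX_L): Z₁ = 41.0 + j554 Ω, |Z₁| = 556 Ω
Branch 2 (−jX_C): Z₂ = −j418 Ω
Parallel: Z = Z₁Z₂/(Z₁+Z₂), |Z| = 1640 Ω, ∠Z = -77.4°
cos φ = cos(-77.4°) = 0.218

0.218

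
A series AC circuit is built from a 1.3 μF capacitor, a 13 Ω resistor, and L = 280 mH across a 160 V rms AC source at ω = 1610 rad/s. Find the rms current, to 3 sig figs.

X_L = ωL = 451 Ω
X_C = 1/(ωC) = 478 Ω
Net reactance X = X_L − X_C = -27.0 Ω
Z = 13.0 − j27.0 Ω
|Z| = √(13.0² + 27.0²) = 30.0 Ω
I = V/|Z| = 160/30.0 = 5.34 A

5.34 A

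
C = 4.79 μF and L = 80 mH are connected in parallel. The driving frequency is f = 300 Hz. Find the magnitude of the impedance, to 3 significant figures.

ω = 2πf = 1885 rad/s
X_L = ωL = 151 Ω
X_C = 1/(ωC) = 111 Ω
Parallel: admittances add. Y = 1/(jωL) + jωC
Y = (0 + j0.00240) S
|Y| = 0.00240 S → |Z| = 1/|Y| = 417 Ω, ∠Z = −∠Y = -90.0°

417 Ω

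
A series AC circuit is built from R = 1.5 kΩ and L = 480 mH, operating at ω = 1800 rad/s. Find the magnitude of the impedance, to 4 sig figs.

1731 Ω

X_L = ωL = 864.0 Ω
Z = 1500 + j864.0 Ω
|Z| = √(1500² + 864.0²) = 1731 Ω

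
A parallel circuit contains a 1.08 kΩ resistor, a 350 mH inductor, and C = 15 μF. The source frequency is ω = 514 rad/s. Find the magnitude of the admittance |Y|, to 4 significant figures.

2.342 mS

X_L = ωL = 179.9 Ω
X_C = 1/(ωC) = 129.7 Ω
Parallel: admittances add. Y = 1/R + 1/(jωL) + jωC
Y = (0.0009259 + j0.002151) S
|Y| = 0.002342 S → |Z| = 1/|Y| = 427.0 Ω, ∠Z = −∠Y = -66.71°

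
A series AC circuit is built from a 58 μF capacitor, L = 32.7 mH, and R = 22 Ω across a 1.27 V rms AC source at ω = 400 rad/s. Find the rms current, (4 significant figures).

34.12 mA

X_L = ωL = 13.08 Ω
X_C = 1/(ωC) = 43.10 Ω
Net reactance X = X_L − X_C = -30.02 Ω
Z = 22.00 − j30.02 Ω
|Z| = √(22.00² + 30.02²) = 37.22 Ω
I = V/|Z| = 1.27/37.22 = 34.12 mA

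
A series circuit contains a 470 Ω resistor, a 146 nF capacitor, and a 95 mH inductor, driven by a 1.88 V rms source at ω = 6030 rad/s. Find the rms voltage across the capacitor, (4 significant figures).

2.912 V

X_L = ωL = 572.9 Ω
X_C = 1/(ωC) = 1136 Ω
Net reactance X = X_L − X_C = -563.0 Ω
Z = 470.0 − j563.0 Ω
|Z| = √(470.0² + 563.0²) = 733.4 Ω
I = V/|Z| = 2.563 mA
V_C = I·|Z_C| = 0.002563 × 1136 = 2.912 V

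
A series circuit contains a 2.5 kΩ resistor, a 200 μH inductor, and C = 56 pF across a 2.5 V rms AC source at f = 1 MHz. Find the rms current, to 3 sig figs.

845 μA

ω = 2πf = 6.283e+06 rad/s
X_L = ωL = 1260 Ω
X_C = 1/(ωC) = 2840 Ω
Net reactance X = X_L − X_C = -1590 Ω
Z = 2500 − j1590 Ω
|Z| = √(2500² + 1590²) = 2960 Ω
I = V/|Z| = 2.5/2960 = 845 μA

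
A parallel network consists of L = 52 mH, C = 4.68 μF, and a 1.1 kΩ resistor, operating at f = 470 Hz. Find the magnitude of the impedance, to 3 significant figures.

136 Ω

ω = 2πf = 2953 rad/s
X_L = ωL = 154 Ω
X_C = 1/(ωC) = 72.4 Ω
Parallel: admittances add. Y = 1/R + 1/(jωL) + jωC
Y = (0.000909 + j0.00731) S
|Y| = 0.00736 S → |Z| = 1/|Y| = 136 Ω, ∠Z = −∠Y = -82.9°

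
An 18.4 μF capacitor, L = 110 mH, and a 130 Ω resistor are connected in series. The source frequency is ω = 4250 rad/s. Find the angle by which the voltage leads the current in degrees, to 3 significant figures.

X_L = ωL = 468 Ω
X_C = 1/(ωC) = 12.8 Ω
Net reactance X = X_L − X_C = 455 Ω
Z = 130 + j455 Ω
|Z| = √(130² + 455²) = 473 Ω
∠Z = arctan(455/130) = 74.0°

74.0°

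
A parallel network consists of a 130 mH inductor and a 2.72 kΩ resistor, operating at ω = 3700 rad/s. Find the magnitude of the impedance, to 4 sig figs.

X_L = ωL = 481.0 Ω
Parallel: admittances add. Y = 1/R + 1/(jωL)
Y = (0.0003676 − j0.002079) S
|Y| = 0.002111 S → |Z| = 1/|Y| = 473.7 Ω, ∠Z = −∠Y = 79.97°

473.7 Ω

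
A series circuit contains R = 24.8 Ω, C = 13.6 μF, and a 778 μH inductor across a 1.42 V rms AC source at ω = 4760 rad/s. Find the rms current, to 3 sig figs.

51.7 mA

X_L = ωL = 3.70 Ω
X_C = 1/(ωC) = 15.4 Ω
Net reactance X = X_L − X_C = -11.7 Ω
Z = 24.8 − j11.7 Ω
|Z| = √(24.8² + 11.7²) = 27.4 Ω
I = V/|Z| = 1.42/27.4 = 51.7 mA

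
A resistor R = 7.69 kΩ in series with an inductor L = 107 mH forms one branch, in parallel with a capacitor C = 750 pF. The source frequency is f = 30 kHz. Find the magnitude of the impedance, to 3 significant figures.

ω = 2πf = 188500 rad/s
X_L = ωL = 20200 Ω
X_C = 1/(ωC) = 7070 Ω
Branch 1 (R+jX_L): Z₁ = 7690 + j20200 Ω, |Z₁| = 21600 Ω
Branch 2 (−jX_C): Z₂ = −j7070 Ω
Parallel: Z = Z₁Z₂/(Z₁+Z₂), |Z| = 10100 Ω, ∠Z = -80.4°

10100 Ω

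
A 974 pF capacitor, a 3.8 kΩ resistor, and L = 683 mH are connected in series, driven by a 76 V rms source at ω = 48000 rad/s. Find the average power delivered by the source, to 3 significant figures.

X_L = ωL = 32800 Ω
X_C = 1/(ωC) = 21400 Ω
Net reactance X = X_L − X_C = 11400 Ω
Z = 3800 + j11400 Ω
|Z| = √(3800² + 11400²) = 12000 Ω
∠Z = arctan(11400/3800) = 71.6°
I = V/|Z| = 6.33 mA
P = VI cos φ = 76 × 0.00633 × cos(71.6°) = 152 mW

152 mW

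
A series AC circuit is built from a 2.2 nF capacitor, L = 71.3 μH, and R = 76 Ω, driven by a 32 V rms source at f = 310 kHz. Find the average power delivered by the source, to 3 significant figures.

ω = 2πf = 1.948e+06 rad/s
X_L = ωL = 139 Ω
X_C = 1/(ωC) = 233 Ω
Net reactance X = X_L − X_C = -94.5 Ω
Z = 76.0 − j94.5 Ω
|Z| = √(76.0² + 94.5²) = 121 Ω
∠Z = arctan(-94.5/76.0) = -51.2°
I = V/|Z| = 264 mA
P = VI cos φ = 32 × 0.264 × cos(-51.2°) = 5.29 W

5.29 W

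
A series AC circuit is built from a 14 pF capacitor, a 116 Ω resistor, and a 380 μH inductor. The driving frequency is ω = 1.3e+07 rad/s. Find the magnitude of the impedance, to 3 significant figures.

X_L = ωL = 4940 Ω
X_C = 1/(ωC) = 5490 Ω
Net reactance X = X_L − X_C = -555 Ω
Z = 116 − j555 Ω
|Z| = √(116² + 555²) = 567 Ω

567 Ω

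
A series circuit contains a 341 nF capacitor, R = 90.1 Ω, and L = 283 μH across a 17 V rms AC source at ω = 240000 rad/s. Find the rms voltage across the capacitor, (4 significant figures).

1.961 V

X_L = ωL = 67.92 Ω
X_C = 1/(ωC) = 12.22 Ω
Net reactance X = X_L − X_C = 55.70 Ω
Z = 90.10 + j55.70 Ω
|Z| = √(90.10² + 55.70²) = 105.9 Ω
I = V/|Z| = 160.5 mA
V_C = I·|Z_C| = 0.1605 × 12.22 = 1.961 V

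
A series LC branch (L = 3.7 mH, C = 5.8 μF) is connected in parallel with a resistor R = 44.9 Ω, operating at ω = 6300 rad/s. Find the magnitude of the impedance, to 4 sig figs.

4.041 Ω

X_L = ωL = 23.31 Ω
X_C = 1/(ωC) = 27.37 Ω
Branch 1: Z₁ = R = 44.90 Ω
Branch 2 (series LC): Z₂ = j(X_L − X_C) = −j4.057 Ω
Parallel: Z = Z₁Z₂/(Z₁+Z₂), |Z| = 4.041 Ω, ∠Z = -84.84°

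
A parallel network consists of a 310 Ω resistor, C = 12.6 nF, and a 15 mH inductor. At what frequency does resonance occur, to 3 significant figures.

ω₀ = 1/√(LC) = 1/√(0.015 × 1.26e-08) = 72740 rad/s
f₀ = ω₀/(2π) = 11.6 kHz

11.6 kHz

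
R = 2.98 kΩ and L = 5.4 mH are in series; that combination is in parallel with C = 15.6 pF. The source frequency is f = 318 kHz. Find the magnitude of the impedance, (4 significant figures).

16700 Ω

ω = 2πf = 1.998e+06 rad/s
X_L = ωL = 10790 Ω
X_C = 1/(ωC) = 32080 Ω
Branch 1 (R+jX_L): Z₁ = 2980 + j10790 Ω, |Z₁| = 11190 Ω
Branch 2 (−jX_C): Z₂ = −j32080 Ω
Parallel: Z = Z₁Z₂/(Z₁+Z₂), |Z| = 16700 Ω, ∠Z = 66.59°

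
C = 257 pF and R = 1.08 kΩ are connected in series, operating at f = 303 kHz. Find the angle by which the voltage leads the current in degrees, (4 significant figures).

ω = 2πf = 1.904e+06 rad/s
X_C = 1/(ωC) = 2044 Ω
Z = 1080 − j2044 Ω
|Z| = √(1080² + 2044²) = 2312 Ω
∠Z = arctan(-2044/1080) = -62.15°

-62.15°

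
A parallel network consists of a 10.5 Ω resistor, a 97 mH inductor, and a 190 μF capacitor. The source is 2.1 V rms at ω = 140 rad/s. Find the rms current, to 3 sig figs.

X_L = ωL = 13.6 Ω
X_C = 1/(ωC) = 37.6 Ω
Parallel: admittances add. Y = 1/R + 1/(jωL) + jωC
Y = (0.0952 − j0.0470) S
|Y| = 0.106 S → |Z| = 1/|Y| = 9.41 Ω, ∠Z = −∠Y = 26.3°
I = V/|Z| = 2.1/9.41 = 223 mA

223 mA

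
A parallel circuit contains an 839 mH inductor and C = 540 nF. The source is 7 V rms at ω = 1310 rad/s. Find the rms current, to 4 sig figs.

X_L = ωL = 1099 Ω
X_C = 1/(ωC) = 1414 Ω
Parallel: admittances add. Y = 1/(jωL) + jωC
Y = (0 − j0.0002024) S
|Y| = 0.0002024 S → |Z| = 1/|Y| = 4940 Ω, ∠Z = −∠Y = 90.00°
I = V/|Z| = 7/4940 = 1.417 mA

1.417 mA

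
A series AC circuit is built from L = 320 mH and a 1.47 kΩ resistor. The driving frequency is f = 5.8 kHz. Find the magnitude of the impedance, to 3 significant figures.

ω = 2πf = 36440 rad/s
X_L = ωL = 11700 Ω
Z = 1470 + j11700 Ω
|Z| = √(1470² + 11700²) = 11800 Ω

11800 Ω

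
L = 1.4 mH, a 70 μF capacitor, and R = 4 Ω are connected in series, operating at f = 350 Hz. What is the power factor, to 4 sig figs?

ω = 2πf = 2199 rad/s
X_L = ωL = 3.079 Ω
X_C = 1/(ωC) = 6.496 Ω
Net reactance X = X_L − X_C = -3.417 Ω
Z = 4.000 − j3.417 Ω
|Z| = √(4.000² + 3.417²) = 5.261 Ω
∠Z = arctan(-3.417/4.000) = -40.51°
cos φ = cos(-40.51°) = 0.7603

0.7603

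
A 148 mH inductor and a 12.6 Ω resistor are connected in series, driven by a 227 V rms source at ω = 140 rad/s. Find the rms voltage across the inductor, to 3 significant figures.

X_L = ωL = 20.7 Ω
Z = 12.6 + j20.7 Ω
|Z| = √(12.6² + 20.7²) = 24.3 Ω
I = V/|Z| = 9.36 A
V_L = I·|Z_L| = 9.36 × 20.7 = 194 V

194 V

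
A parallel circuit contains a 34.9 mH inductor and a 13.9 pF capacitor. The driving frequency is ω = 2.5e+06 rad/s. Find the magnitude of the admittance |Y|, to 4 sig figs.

23.29 μS

X_L = ωL = 87250 Ω
X_C = 1/(ωC) = 28780 Ω
Parallel: admittances add. Y = 1/(jωL) + jωC
Y = (0 + j2.329e-05) S
|Y| = 2.329e-05 S → |Z| = 1/|Y| = 42940 Ω, ∠Z = −∠Y = -90.00°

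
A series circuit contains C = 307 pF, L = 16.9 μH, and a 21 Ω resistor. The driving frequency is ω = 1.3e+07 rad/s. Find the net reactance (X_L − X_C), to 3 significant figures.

X_L = ωL = 220 Ω
X_C = 1/(ωC) = 251 Ω
X = 220 − 251 = -30.9 Ω

-30.9 Ω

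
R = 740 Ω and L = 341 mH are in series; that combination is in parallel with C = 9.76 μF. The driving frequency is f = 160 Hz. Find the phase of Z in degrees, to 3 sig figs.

-83.2°

ω = 2πf = 1005 rad/s
X_L = ωL = 343 Ω
X_C = 1/(ωC) = 102 Ω
Branch 1 (R+jX_L): Z₁ = 740 + j343 Ω, |Z₁| = 816 Ω
Branch 2 (−jX_C): Z₂ = −j102 Ω
Parallel: Z = Z₁Z₂/(Z₁+Z₂), |Z| = 107 Ω, ∠Z = -83.2°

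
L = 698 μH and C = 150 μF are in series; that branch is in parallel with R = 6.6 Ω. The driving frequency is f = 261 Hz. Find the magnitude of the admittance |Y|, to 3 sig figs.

ω = 2πf = 1640 rad/s
X_L = ωL = 1.14 Ω
X_C = 1/(ωC) = 4.07 Ω
Branch 1: Z₁ = R = 6.60 Ω
Branch 2 (series LC): Z₂ = j(X_L − X_C) = −j2.92 Ω
Parallel: Z = Z₁Z₂/(Z₁+Z₂), |Z| = 2.67 Ω, ∠Z = -66.1°
|Y| = 1/|Z| = 374 mS

374 mS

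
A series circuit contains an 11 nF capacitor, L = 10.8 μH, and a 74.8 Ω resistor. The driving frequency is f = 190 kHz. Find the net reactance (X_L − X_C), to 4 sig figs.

-63.26 Ω

ω = 2πf = 1.194e+06 rad/s
X_L = ωL = 12.89 Ω
X_C = 1/(ωC) = 76.15 Ω
X = 12.89 − 76.15 = -63.26 Ω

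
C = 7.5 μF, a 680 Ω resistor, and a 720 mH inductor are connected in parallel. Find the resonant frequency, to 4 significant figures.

68.49 Hz

ω₀ = 1/√(LC) = 1/√(0.72 × 7.5e-06) = 430.3 rad/s
f₀ = ω₀/(2π) = 68.49 Hz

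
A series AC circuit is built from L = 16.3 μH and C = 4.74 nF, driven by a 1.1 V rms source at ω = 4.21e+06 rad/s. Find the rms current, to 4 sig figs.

59.42 mA

X_L = ωL = 68.62 Ω
X_C = 1/(ωC) = 50.11 Ω
Net reactance X = X_L − X_C = 18.51 Ω
Z = j18.51 Ω
|Z| = √(0² + 18.51²) = 18.51 Ω
I = V/|Z| = 1.1/18.51 = 59.42 mA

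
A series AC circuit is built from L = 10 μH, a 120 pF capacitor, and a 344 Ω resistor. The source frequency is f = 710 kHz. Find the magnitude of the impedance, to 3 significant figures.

1860 Ω

ω = 2πf = 4.461e+06 rad/s
X_L = ωL = 44.6 Ω
X_C = 1/(ωC) = 1870 Ω
Net reactance X = X_L − X_C = -1820 Ω
Z = 344 − j1820 Ω
|Z| = √(344² + 1820²) = 1860 Ω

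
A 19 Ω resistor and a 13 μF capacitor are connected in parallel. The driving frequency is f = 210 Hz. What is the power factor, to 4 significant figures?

ω = 2πf = 1319 rad/s
X_C = 1/(ωC) = 58.30 Ω
Parallel: admittances add. Y = 1/R + jωC
Y = (0.05263 + j0.01715) S
|Y| = 0.05536 S → |Z| = 1/|Y| = 18.06 Ω, ∠Z = −∠Y = -18.05°
cos φ = cos(-18.05°) = 0.9508

0.9508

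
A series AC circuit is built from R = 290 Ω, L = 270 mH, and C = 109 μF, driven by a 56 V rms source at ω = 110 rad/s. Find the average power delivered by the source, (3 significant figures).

10.5 W

X_L = ωL = 29.7 Ω
X_C = 1/(ωC) = 83.4 Ω
Net reactance X = X_L − X_C = -53.7 Ω
Z = 290 − j53.7 Ω
|Z| = √(290² + 53.7²) = 295 Ω
∠Z = arctan(-53.7/290) = -10.5°
I = V/|Z| = 190 mA
P = VI cos φ = 56 × 0.190 × cos(-10.5°) = 10.5 W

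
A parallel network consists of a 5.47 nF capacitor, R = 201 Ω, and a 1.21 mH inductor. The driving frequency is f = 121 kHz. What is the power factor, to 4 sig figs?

ω = 2πf = 760300 rad/s
X_L = ωL = 919.9 Ω
X_C = 1/(ωC) = 240.5 Ω
Parallel: admittances add. Y = 1/R + 1/(jωL) + jωC
Y = (0.004975 + j0.003072) S
|Y| = 0.005847 S → |Z| = 1/|Y| = 171.0 Ω, ∠Z = −∠Y = -31.69°
cos φ = cos(-31.69°) = 0.8509

0.8509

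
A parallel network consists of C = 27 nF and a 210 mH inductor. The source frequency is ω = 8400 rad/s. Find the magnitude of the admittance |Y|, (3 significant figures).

X_L = ωL = 1760 Ω
X_C = 1/(ωC) = 4410 Ω
Parallel: admittances add. Y = 1/(jωL) + jωC
Y = (0 − j0.000340) S
|Y| = 0.000340 S → |Z| = 1/|Y| = 2940 Ω, ∠Z = −∠Y = 90.0°

340 μS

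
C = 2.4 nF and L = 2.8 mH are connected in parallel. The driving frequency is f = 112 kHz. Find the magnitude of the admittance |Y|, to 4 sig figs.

1.181 mS

ω = 2πf = 703700 rad/s
X_L = ωL = 1970 Ω
X_C = 1/(ωC) = 592.1 Ω
Parallel: admittances add. Y = 1/(jωL) + jωC
Y = (0 + j0.001181) S
|Y| = 0.001181 S → |Z| = 1/|Y| = 846.4 Ω, ∠Z = −∠Y = -90.00°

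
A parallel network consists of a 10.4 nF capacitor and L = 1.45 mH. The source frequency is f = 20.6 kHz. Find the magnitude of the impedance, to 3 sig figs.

ω = 2πf = 129400 rad/s
X_L = ωL = 188 Ω
X_C = 1/(ωC) = 743 Ω
Parallel: admittances add. Y = 1/(jωL) + jωC
Y = (0 − j0.00398) S
|Y| = 0.00398 S → |Z| = 1/|Y| = 251 Ω, ∠Z = −∠Y = 90.0°

251 Ω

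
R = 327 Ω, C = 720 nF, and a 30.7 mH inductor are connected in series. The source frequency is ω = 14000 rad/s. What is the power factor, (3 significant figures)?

0.703

X_L = ωL = 430 Ω
X_C = 1/(ωC) = 99.2 Ω
Net reactance X = X_L − X_C = 331 Ω
Z = 327 + j331 Ω
|Z| = √(327² + 331²) = 465 Ω
∠Z = arctan(331/327) = 45.3°
cos φ = cos(45.3°) = 0.703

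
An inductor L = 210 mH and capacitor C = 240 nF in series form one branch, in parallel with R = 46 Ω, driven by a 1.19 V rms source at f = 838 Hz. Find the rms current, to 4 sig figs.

ω = 2πf = 5265 rad/s
X_L = ωL = 1106 Ω
X_C = 1/(ωC) = 791.3 Ω
Branch 1: Z₁ = R = 46.00 Ω
Branch 2 (series LC): Z₂ = j(X_L − X_C) = j314.4 Ω
Parallel: Z = Z₁Z₂/(Z₁+Z₂), |Z| = 45.52 Ω, ∠Z = 8.325°
I = V/|Z| = 1.19/45.52 = 26.15 mA

26.15 mA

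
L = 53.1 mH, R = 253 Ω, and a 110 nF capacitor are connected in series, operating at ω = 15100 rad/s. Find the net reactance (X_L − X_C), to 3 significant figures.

200 Ω

X_L = ωL = 802 Ω
X_C = 1/(ωC) = 602 Ω
X = 802 − 602 = 200 Ω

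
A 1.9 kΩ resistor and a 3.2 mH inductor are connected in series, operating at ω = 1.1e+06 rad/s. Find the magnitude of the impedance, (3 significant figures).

4000 Ω

X_L = ωL = 3520 Ω
Z = 1900 + j3520 Ω
|Z| = √(1900² + 3520²) = 4000 Ω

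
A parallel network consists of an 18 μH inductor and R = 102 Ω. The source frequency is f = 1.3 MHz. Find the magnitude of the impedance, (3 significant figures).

83.8 Ω

ω = 2πf = 8.168e+06 rad/s
X_L = ωL = 147 Ω
Parallel: admittances add. Y = 1/R + 1/(jωL)
Y = (0.00980 − j0.00680) S
|Y| = 0.0119 S → |Z| = 1/|Y| = 83.8 Ω, ∠Z = −∠Y = 34.8°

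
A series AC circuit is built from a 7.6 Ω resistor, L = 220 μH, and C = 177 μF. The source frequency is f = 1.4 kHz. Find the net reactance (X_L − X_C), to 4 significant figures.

ω = 2πf = 8796 rad/s
X_L = ωL = 1.935 Ω
X_C = 1/(ωC) = 0.6423 Ω
X = 1.935 − 0.6423 = 1.293 Ω

1.293 Ω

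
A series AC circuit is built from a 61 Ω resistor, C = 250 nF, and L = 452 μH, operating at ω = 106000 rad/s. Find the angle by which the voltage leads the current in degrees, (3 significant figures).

X_L = ωL = 47.9 Ω
X_C = 1/(ωC) = 37.7 Ω
Net reactance X = X_L − X_C = 10.2 Ω
Z = 61.0 + j10.2 Ω
|Z| = √(61.0² + 10.2²) = 61.8 Ω
∠Z = arctan(10.2/61.0) = 9.47°

9.47°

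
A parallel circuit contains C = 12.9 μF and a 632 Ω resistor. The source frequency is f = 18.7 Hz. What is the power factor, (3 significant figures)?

ω = 2πf = 117.5 rad/s
X_C = 1/(ωC) = 660 Ω
Parallel: admittances add. Y = 1/R + jωC
Y = (0.00158 + j0.00152) S
|Y| = 0.00219 S → |Z| = 1/|Y| = 456 Ω, ∠Z = −∠Y = -43.8°
cos φ = cos(-43.8°) = 0.722

0.722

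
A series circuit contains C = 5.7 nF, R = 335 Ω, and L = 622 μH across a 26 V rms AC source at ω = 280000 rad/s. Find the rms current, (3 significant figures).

X_L = ωL = 174 Ω
X_C = 1/(ωC) = 627 Ω
Net reactance X = X_L − X_C = -452 Ω
Z = 335 − j452 Ω
|Z| = √(335² + 452²) = 563 Ω
I = V/|Z| = 26/563 = 46.2 mA

46.2 mA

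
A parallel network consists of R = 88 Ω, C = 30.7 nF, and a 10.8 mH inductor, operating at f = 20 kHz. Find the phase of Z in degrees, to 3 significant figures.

ω = 2πf = 125700 rad/s
X_L = ωL = 1360 Ω
X_C = 1/(ωC) = 259 Ω
Parallel: admittances add. Y = 1/R + 1/(jωL) + jωC
Y = (0.0114 + j0.00312) S
|Y| = 0.0118 S → |Z| = 1/|Y| = 84.9 Ω, ∠Z = −∠Y = -15.4°

-15.4°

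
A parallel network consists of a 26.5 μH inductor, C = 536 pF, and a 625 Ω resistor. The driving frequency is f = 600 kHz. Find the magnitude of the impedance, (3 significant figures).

123 Ω

ω = 2πf = 3.77e+06 rad/s
X_L = ωL = 99.9 Ω
X_C = 1/(ωC) = 495 Ω
Parallel: admittances add. Y = 1/R + 1/(jωL) + jωC
Y = (0.00160 − j0.00799) S
|Y| = 0.00815 S → |Z| = 1/|Y| = 123 Ω, ∠Z = −∠Y = 78.7°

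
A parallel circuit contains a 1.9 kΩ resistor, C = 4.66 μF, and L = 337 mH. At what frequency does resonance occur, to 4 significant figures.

127.0 Hz

ω₀ = 1/√(LC) = 1/√(0.337 × 4.66e-06) = 798.0 rad/s
f₀ = ω₀/(2π) = 127.0 Hz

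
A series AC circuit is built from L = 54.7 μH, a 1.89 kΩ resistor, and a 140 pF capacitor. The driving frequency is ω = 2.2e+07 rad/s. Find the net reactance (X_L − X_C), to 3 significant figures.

879 Ω

X_L = ωL = 1200 Ω
X_C = 1/(ωC) = 325 Ω
X = 1200 − 325 = 879 Ω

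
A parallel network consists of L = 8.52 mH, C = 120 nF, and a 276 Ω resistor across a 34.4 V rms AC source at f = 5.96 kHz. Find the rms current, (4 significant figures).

133.1 mA

ω = 2πf = 37450 rad/s
X_L = ωL = 319.1 Ω
X_C = 1/(ωC) = 222.5 Ω
Parallel: admittances add. Y = 1/R + 1/(jωL) + jωC
Y = (0.003623 + j0.001359) S
|Y| = 0.003870 S → |Z| = 1/|Y| = 258.4 Ω, ∠Z = −∠Y = -20.57°
I = V/|Z| = 34.4/258.4 = 133.1 mA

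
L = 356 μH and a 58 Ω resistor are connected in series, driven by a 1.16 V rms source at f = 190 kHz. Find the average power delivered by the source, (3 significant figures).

ω = 2πf = 1.194e+06 rad/s
X_L = ωL = 425 Ω
Z = 58.0 + j425 Ω
|Z| = √(58.0² + 425²) = 429 Ω
∠Z = arctan(425/58.0) = 82.2°
I = V/|Z| = 2.70 mA
P = VI cos φ = 1.16 × 0.00270 × cos(82.2°) = 424 μW

424 μW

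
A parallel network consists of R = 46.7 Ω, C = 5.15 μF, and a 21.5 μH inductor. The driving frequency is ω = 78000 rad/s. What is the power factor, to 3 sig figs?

0.109

X_L = ωL = 1.68 Ω
X_C = 1/(ωC) = 2.49 Ω
Parallel: admittances add. Y = 1/R + 1/(jωL) + jωC
Y = (0.0214 − j0.195) S
|Y| = 0.196 S → |Z| = 1/|Y| = 5.11 Ω, ∠Z = −∠Y = 83.7°
cos φ = cos(83.7°) = 0.109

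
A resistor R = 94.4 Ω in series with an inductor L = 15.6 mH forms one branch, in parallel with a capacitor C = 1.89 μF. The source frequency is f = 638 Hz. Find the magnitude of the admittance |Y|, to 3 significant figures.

7.84 mS

ω = 2πf = 4009 rad/s
X_L = ωL = 62.5 Ω
X_C = 1/(ωC) = 132 Ω
Branch 1 (R+jX_L): Z₁ = 94.4 + j62.5 Ω, |Z₁| = 113 Ω
Branch 2 (−jX_C): Z₂ = −j132 Ω
Parallel: Z = Z₁Z₂/(Z₁+Z₂), |Z| = 128 Ω, ∠Z = -20.1°
|Y| = 1/|Z| = 7.84 mS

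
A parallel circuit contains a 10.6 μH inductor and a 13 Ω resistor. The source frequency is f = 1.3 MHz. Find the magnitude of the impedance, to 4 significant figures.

12.86 Ω

ω = 2πf = 8.168e+06 rad/s
X_L = ωL = 86.58 Ω
Parallel: admittances add. Y = 1/R + 1/(jωL)
Y = (0.07692 − j0.01155) S
|Y| = 0.07779 S → |Z| = 1/|Y| = 12.86 Ω, ∠Z = −∠Y = 8.539°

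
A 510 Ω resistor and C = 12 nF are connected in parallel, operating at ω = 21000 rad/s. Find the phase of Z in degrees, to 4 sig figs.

-7.324°

X_C = 1/(ωC) = 3968 Ω
Parallel: admittances add. Y = 1/R + jωC
Y = (0.001961 + j0.0002520) S
|Y| = 0.001977 S → |Z| = 1/|Y| = 505.8 Ω, ∠Z = −∠Y = -7.324°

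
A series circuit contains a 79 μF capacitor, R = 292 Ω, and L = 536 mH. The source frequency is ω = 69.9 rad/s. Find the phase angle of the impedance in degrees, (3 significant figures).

-26.2°

X_L = ωL = 37.5 Ω
X_C = 1/(ωC) = 181 Ω
Net reactance X = X_L − X_C = -144 Ω
Z = 292 − j144 Ω
|Z| = √(292² + 144²) = 325 Ω
∠Z = arctan(-144/292) = -26.2°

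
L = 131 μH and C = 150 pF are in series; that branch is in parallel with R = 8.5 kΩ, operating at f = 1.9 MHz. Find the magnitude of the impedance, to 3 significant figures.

ω = 2πf = 1.194e+07 rad/s
X_L = ωL = 1560 Ω
X_C = 1/(ωC) = 558 Ω
Branch 1: Z₁ = R = 8500 Ω
Branch 2 (series LC): Z₂ = j(X_L − X_C) = j1010 Ω
Parallel: Z = Z₁Z₂/(Z₁+Z₂), |Z| = 998 Ω, ∠Z = 83.3°

998 Ω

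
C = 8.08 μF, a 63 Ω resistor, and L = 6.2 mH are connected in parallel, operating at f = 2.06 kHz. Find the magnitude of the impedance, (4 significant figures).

10.70 Ω

ω = 2πf = 12940 rad/s
X_L = ωL = 80.25 Ω
X_C = 1/(ωC) = 9.562 Ω
Parallel: admittances add. Y = 1/R + 1/(jωL) + jωC
Y = (0.01587 + j0.09212) S
|Y| = 0.09348 S → |Z| = 1/|Y| = 10.70 Ω, ∠Z = −∠Y = -80.22°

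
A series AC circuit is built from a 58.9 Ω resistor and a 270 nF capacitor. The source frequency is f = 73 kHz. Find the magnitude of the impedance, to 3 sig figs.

ω = 2πf = 458700 rad/s
X_C = 1/(ωC) = 8.07 Ω
Z = 58.9 − j8.07 Ω
|Z| = √(58.9² + 8.07²) = 59.5 Ω

59.5 Ω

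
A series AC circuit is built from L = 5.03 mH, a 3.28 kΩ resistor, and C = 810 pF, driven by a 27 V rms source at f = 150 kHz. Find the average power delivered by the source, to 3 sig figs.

106 mW

ω = 2πf = 942500 rad/s
X_L = ωL = 4740 Ω
X_C = 1/(ωC) = 1310 Ω
Net reactance X = X_L − X_C = 3430 Ω
Z = 3280 + j3430 Ω
|Z| = √(3280² + 3430²) = 4750 Ω
∠Z = arctan(3430/3280) = 46.3°
I = V/|Z| = 5.69 mA
P = VI cos φ = 27 × 0.00569 × cos(46.3°) = 106 mW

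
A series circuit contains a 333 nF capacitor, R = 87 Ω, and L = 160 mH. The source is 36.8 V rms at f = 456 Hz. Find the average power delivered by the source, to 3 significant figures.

ω = 2πf = 2865 rad/s
X_L = ωL = 458 Ω
X_C = 1/(ωC) = 1050 Ω
Net reactance X = X_L − X_C = -590 Ω
Z = 87.0 − j590 Ω
|Z| = √(87.0² + 590²) = 596 Ω
∠Z = arctan(-590/87.0) = -81.6°
I = V/|Z| = 61.7 mA
P = VI cos φ = 36.8 × 0.0617 × cos(-81.6°) = 332 mW

332 mW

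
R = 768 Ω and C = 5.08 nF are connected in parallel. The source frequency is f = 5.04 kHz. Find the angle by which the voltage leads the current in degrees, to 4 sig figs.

ω = 2πf = 31670 rad/s
X_C = 1/(ωC) = 6216 Ω
Parallel: admittances add. Y = 1/R + jωC
Y = (0.001302 + j0.0001609) S
|Y| = 0.001312 S → |Z| = 1/|Y| = 762.2 Ω, ∠Z = −∠Y = -7.043°

-7.043°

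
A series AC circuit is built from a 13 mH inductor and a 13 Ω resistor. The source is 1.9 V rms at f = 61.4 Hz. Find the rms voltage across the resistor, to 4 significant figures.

1.773 V

ω = 2πf = 385.8 rad/s
X_L = ωL = 5.015 Ω
Z = 13.00 + j5.015 Ω
|Z| = √(13.00² + 5.015²) = 13.93 Ω
I = V/|Z| = 136.4 mA
V_R = I·|Z_R| = 0.1364 × 13.00 = 1.773 V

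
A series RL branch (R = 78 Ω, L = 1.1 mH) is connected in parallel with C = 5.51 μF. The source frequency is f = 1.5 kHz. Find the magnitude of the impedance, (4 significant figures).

19.30 Ω

ω = 2πf = 9425 rad/s
X_L = ωL = 10.37 Ω
X_C = 1/(ωC) = 19.26 Ω
Branch 1 (R+jX_L): Z₁ = 78.00 + j10.37 Ω, |Z₁| = 78.69 Ω
Branch 2 (−jX_C): Z₂ = −j19.26 Ω
Parallel: Z = Z₁Z₂/(Z₁+Z₂), |Z| = 19.30 Ω, ∠Z = -75.93°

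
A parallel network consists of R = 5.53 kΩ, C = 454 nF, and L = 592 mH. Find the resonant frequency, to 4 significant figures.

307.0 Hz

ω₀ = 1/√(LC) = 1/√(0.592 × 4.54e-07) = 1929 rad/s
f₀ = ω₀/(2π) = 307.0 Hz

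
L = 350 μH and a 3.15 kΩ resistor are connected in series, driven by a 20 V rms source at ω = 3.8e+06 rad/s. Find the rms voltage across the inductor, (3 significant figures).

7.78 V

X_L = ωL = 1330 Ω
Z = 3150 + j1330 Ω
|Z| = √(3150² + 1330²) = 3420 Ω
I = V/|Z| = 5.85 mA
V_L = I·|Z_L| = 0.00585 × 1330 = 7.78 V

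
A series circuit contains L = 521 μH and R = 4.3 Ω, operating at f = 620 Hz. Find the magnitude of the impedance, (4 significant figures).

4.755 Ω

ω = 2πf = 3896 rad/s
X_L = ωL = 2.030 Ω
Z = 4.300 + j2.030 Ω
|Z| = √(4.300² + 2.030²) = 4.755 Ω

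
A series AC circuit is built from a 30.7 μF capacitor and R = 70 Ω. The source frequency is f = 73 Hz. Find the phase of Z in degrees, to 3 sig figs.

-45.4°

ω = 2πf = 458.7 rad/s
X_C = 1/(ωC) = 71.0 Ω
Z = 70.0 − j71.0 Ω
|Z| = √(70.0² + 71.0²) = 99.7 Ω
∠Z = arctan(-71.0/70.0) = -45.4°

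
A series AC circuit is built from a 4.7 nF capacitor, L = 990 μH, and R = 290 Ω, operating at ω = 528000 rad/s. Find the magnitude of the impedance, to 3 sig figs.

314 Ω

X_L = ωL = 523 Ω
X_C = 1/(ωC) = 403 Ω
Net reactance X = X_L − X_C = 120 Ω
Z = 290 + j120 Ω
|Z| = √(290² + 120²) = 314 Ω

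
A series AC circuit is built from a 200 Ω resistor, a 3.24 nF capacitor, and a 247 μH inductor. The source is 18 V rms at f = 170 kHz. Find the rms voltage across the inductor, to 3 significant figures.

ω = 2πf = 1.068e+06 rad/s
X_L = ωL = 264 Ω
X_C = 1/(ωC) = 289 Ω
Net reactance X = X_L − X_C = -25.1 Ω
Z = 200 − j25.1 Ω
|Z| = √(200² + 25.1²) = 202 Ω
I = V/|Z| = 89.3 mA
V_L = I·|Z_L| = 0.0893 × 264 = 23.6 V

23.6 V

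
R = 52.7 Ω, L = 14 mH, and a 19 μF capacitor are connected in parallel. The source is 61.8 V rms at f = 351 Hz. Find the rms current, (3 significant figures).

1.31 A

ω = 2πf = 2205 rad/s
X_L = ωL = 30.9 Ω
X_C = 1/(ωC) = 23.9 Ω
Parallel: admittances add. Y = 1/R + 1/(jωL) + jωC
Y = (0.0190 + j0.00951) S
|Y| = 0.0212 S → |Z| = 1/|Y| = 47.1 Ω, ∠Z = −∠Y = -26.6°
I = V/|Z| = 61.8/47.1 = 1.31 A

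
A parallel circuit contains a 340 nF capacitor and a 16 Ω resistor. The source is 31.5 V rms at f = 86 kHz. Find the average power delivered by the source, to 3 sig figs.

62.0 W

ω = 2πf = 540400 rad/s
X_C = 1/(ωC) = 5.44 Ω
Parallel: admittances add. Y = 1/R + jωC
Y = (0.0625 + j0.184) S
|Y| = 0.194 S → |Z| = 1/|Y| = 5.15 Ω, ∠Z = −∠Y = -71.2°
I = V/|Z| = 6.11 A
P = VI cos φ = 31.5 × 6.11 × cos(-71.2°) = 62.0 W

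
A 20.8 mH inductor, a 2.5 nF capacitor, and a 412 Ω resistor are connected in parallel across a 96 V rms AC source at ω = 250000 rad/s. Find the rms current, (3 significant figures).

X_L = ωL = 5200 Ω
X_C = 1/(ωC) = 1600 Ω
Parallel: admittances add. Y = 1/R + 1/(jωL) + jωC
Y = (0.00243 + j0.000433) S
|Y| = 0.00247 S → |Z| = 1/|Y| = 406 Ω, ∠Z = −∠Y = -10.1°
I = V/|Z| = 96/406 = 237 mA

237 mA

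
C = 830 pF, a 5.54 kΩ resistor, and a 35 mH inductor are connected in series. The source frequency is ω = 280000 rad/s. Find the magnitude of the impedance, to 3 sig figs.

7800 Ω

X_L = ωL = 9800 Ω
X_C = 1/(ωC) = 4300 Ω
Net reactance X = X_L − X_C = 5500 Ω
Z = 5540 + j5500 Ω
|Z| = √(5540² + 5500²) = 7800 Ω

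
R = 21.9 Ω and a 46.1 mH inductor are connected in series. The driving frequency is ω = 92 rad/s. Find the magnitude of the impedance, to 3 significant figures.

22.3 Ω

X_L = ωL = 4.24 Ω
Z = 21.9 + j4.24 Ω
|Z| = √(21.9² + 4.24²) = 22.3 Ω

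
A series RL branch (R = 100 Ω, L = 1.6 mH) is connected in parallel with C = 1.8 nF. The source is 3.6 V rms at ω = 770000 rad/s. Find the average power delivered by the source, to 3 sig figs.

X_L = ωL = 1230 Ω
X_C = 1/(ωC) = 722 Ω
Branch 1 (R+jX_L): Z₁ = 100 + j1230 Ω, |Z₁| = 1240 Ω
Branch 2 (−jX_C): Z₂ = −j722 Ω
Parallel: Z = Z₁Z₂/(Z₁+Z₂), |Z| = 1710 Ω, ∠Z = -83.6°
I = V/|Z| = 2.10 mA
P = VI cos φ = 3.6 × 0.00210 × cos(-83.6°) = 848 μW

848 μW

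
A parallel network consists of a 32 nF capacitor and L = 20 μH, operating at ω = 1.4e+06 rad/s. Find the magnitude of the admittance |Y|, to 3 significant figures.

9.09 mS

X_L = ωL = 28.0 Ω
X_C = 1/(ωC) = 22.3 Ω
Parallel: admittances add. Y = 1/(jωL) + jωC
Y = (0 + j0.00909) S
|Y| = 0.00909 S → |Z| = 1/|Y| = 110 Ω, ∠Z = −∠Y = -90.0°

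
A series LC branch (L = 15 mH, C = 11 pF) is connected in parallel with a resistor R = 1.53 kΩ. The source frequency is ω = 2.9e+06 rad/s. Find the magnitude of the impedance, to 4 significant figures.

X_L = ωL = 43500 Ω
X_C = 1/(ωC) = 31350 Ω
Branch 1: Z₁ = R = 1530 Ω
Branch 2 (series LC): Z₂ = j(X_L − X_C) = j12150 Ω
Parallel: Z = Z₁Z₂/(Z₁+Z₂), |Z| = 1518 Ω, ∠Z = 7.176°

1518 Ω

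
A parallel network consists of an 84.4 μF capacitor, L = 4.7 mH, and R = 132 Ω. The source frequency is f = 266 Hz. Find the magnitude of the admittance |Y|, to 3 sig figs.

15.7 mS

ω = 2πf = 1671 rad/s
X_L = ωL = 7.86 Ω
X_C = 1/(ωC) = 7.09 Ω
Parallel: admittances add. Y = 1/R + 1/(jωL) + jωC
Y = (0.00758 + j0.0138) S
|Y| = 0.0157 S → |Z| = 1/|Y| = 63.7 Ω, ∠Z = −∠Y = -61.2°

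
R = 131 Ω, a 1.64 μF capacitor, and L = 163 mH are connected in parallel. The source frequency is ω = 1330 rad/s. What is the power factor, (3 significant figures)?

0.953

X_L = ωL = 217 Ω
X_C = 1/(ωC) = 458 Ω
Parallel: admittances add. Y = 1/R + 1/(jωL) + jωC
Y = (0.00763 − j0.00243) S
|Y| = 0.00801 S → |Z| = 1/|Y| = 125 Ω, ∠Z = −∠Y = 17.7°
cos φ = cos(17.7°) = 0.953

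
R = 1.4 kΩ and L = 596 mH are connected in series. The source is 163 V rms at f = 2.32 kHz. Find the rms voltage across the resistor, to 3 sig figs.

25.9 V

ω = 2πf = 14580 rad/s
X_L = ωL = 8690 Ω
Z = 1400 + j8690 Ω
|Z| = √(1400² + 8690²) = 8800 Ω
I = V/|Z| = 18.5 mA
V_R = I·|Z_R| = 0.0185 × 1400 = 25.9 V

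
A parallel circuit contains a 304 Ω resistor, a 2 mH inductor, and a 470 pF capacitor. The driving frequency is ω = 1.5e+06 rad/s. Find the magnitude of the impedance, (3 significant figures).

X_L = ωL = 3000 Ω
X_C = 1/(ωC) = 1420 Ω
Parallel: admittances add. Y = 1/R + 1/(jωL) + jωC
Y = (0.00329 + j0.000372) S
|Y| = 0.00331 S → |Z| = 1/|Y| = 302 Ω, ∠Z = −∠Y = -6.45°

302 Ω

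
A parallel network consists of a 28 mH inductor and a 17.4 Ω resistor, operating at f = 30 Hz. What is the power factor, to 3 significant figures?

0.290

ω = 2πf = 188.5 rad/s
X_L = ωL = 5.28 Ω
Parallel: admittances add. Y = 1/R + 1/(jωL)
Y = (0.0575 − j0.189) S
|Y| = 0.198 S → |Z| = 1/|Y| = 5.05 Ω, ∠Z = −∠Y = 73.1°
cos φ = cos(73.1°) = 0.290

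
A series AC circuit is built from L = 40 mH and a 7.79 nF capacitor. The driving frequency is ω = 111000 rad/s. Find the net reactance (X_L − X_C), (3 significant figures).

3280 Ω

X_L = ωL = 4440 Ω
X_C = 1/(ωC) = 1160 Ω
X = 4440 − 1160 = 3280 Ω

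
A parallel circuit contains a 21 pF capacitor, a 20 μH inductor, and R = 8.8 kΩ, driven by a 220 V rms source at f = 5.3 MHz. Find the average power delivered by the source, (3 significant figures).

5.50 W

ω = 2πf = 3.33e+07 rad/s
X_L = ωL = 666 Ω
X_C = 1/(ωC) = 1430 Ω
Parallel: admittances add. Y = 1/R + 1/(jωL) + jωC
Y = (0.000114 − j0.000802) S
|Y| = 0.000810 S → |Z| = 1/|Y| = 1230 Ω, ∠Z = −∠Y = 81.9°
I = V/|Z| = 178 mA
P = VI cos φ = 220 × 0.178 × cos(81.9°) = 5.50 W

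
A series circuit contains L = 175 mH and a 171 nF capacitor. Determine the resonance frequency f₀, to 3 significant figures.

ω₀ = 1/√(LC) = 1/√(0.175 × 1.71e-07) = 5781 rad/s
f₀ = ω₀/(2π) = 920 Hz

920 Hz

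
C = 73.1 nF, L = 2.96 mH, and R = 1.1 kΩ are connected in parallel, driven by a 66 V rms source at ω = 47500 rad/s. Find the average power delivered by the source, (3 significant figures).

X_L = ωL = 141 Ω
X_C = 1/(ωC) = 288 Ω
Parallel: admittances add. Y = 1/R + 1/(jωL) + jωC
Y = (0.000909 − j0.00364) S
|Y| = 0.00375 S → |Z| = 1/|Y| = 267 Ω, ∠Z = −∠Y = 76.0°
I = V/|Z| = 248 mA
P = VI cos φ = 66 × 0.248 × cos(76.0°) = 3.96 W

3.96 W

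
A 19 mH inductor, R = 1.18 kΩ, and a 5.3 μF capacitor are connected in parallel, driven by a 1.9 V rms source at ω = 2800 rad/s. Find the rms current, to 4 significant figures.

X_L = ωL = 53.20 Ω
X_C = 1/(ωC) = 67.39 Ω
Parallel: admittances add. Y = 1/R + 1/(jωL) + jωC
Y = (0.0008475 − j0.003957) S
|Y| = 0.004047 S → |Z| = 1/|Y| = 247.1 Ω, ∠Z = −∠Y = 77.91°
I = V/|Z| = 1.9/247.1 = 7.689 mA

7.689 mA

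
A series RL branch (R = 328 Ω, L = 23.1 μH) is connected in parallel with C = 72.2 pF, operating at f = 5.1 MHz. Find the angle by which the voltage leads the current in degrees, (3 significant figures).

-67.1°

ω = 2πf = 3.204e+07 rad/s
X_L = ωL = 740 Ω
X_C = 1/(ωC) = 432 Ω
Branch 1 (R+jX_L): Z₁ = 328 + j740 Ω, |Z₁| = 810 Ω
Branch 2 (−jX_C): Z₂ = −j432 Ω
Parallel: Z = Z₁Z₂/(Z₁+Z₂), |Z| = 778 Ω, ∠Z = -67.1°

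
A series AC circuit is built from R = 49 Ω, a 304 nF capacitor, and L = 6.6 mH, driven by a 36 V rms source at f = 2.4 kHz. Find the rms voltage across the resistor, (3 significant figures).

ω = 2πf = 15080 rad/s
X_L = ωL = 99.5 Ω
X_C = 1/(ωC) = 218 Ω
Net reactance X = X_L − X_C = -119 Ω
Z = 49.0 − j119 Ω
|Z| = √(49.0² + 119²) = 128 Ω
I = V/|Z| = 281 mA
V_R = I·|Z_R| = 0.281 × 49.0 = 13.7 V

13.7 V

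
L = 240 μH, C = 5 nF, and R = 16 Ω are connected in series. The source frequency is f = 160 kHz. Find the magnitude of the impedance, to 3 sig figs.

ω = 2πf = 1.005e+06 rad/s
X_L = ωL = 241 Ω
X_C = 1/(ωC) = 199 Ω
Net reactance X = X_L − X_C = 42.3 Ω
Z = 16.0 + j42.3 Ω
|Z| = √(16.0² + 42.3²) = 45.3 Ω

45.3 Ω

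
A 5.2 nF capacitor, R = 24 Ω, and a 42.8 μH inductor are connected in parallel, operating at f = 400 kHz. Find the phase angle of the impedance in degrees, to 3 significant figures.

ω = 2πf = 2.513e+06 rad/s
X_L = ωL = 108 Ω
X_C = 1/(ωC) = 76.5 Ω
Parallel: admittances add. Y = 1/R + 1/(jωL) + jωC
Y = (0.0417 + j0.00377) S
|Y| = 0.0418 S → |Z| = 1/|Y| = 23.9 Ω, ∠Z = −∠Y = -5.17°

-5.17°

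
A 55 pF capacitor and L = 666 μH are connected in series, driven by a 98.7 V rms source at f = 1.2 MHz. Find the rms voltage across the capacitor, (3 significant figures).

ω = 2πf = 7.54e+06 rad/s
X_L = ωL = 5020 Ω
X_C = 1/(ωC) = 2410 Ω
Net reactance X = X_L − X_C = 2610 Ω
Z = j2610 Ω
|Z| = √(0² + 2610²) = 2610 Ω
I = V/|Z| = 37.8 mA
V_C = I·|Z_C| = 0.0378 × 2410 = 91.2 V

91.2 V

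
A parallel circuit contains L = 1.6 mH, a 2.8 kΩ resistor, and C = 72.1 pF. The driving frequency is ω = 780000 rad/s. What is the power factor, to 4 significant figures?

0.4323

X_L = ωL = 1248 Ω
X_C = 1/(ωC) = 17780 Ω
Parallel: admittances add. Y = 1/R + 1/(jωL) + jωC
Y = (0.0003571 − j0.0007450) S
|Y| = 0.0008262 S → |Z| = 1/|Y| = 1210 Ω, ∠Z = −∠Y = 64.39°
cos φ = cos(64.39°) = 0.4323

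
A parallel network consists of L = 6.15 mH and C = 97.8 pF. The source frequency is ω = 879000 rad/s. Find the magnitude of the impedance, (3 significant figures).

X_L = ωL = 5410 Ω
X_C = 1/(ωC) = 11600 Ω
Parallel: admittances add. Y = 1/(jωL) + jωC
Y = (0 − j9.9e-05) S
|Y| = 9.9e-05 S → |Z| = 1/|Y| = 10100 Ω, ∠Z = −∠Y = 90.0°

10100 Ω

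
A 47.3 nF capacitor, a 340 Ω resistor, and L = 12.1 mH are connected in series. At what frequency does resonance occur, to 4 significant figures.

6.653 kHz

ω₀ = 1/√(LC) = 1/√(0.0121 × 4.73e-08) = 41800 rad/s
f₀ = ω₀/(2π) = 6.653 kHz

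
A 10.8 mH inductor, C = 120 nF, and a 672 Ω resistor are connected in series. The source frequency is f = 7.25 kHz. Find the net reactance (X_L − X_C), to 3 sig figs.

309 Ω

ω = 2πf = 45550 rad/s
X_L = ωL = 492 Ω
X_C = 1/(ωC) = 183 Ω
X = 492 − 183 = 309 Ω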